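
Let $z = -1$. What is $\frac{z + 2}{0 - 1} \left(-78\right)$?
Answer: $78$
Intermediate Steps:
$\frac{z + 2}{0 - 1} \left(-78\right) = \frac{-1 + 2}{0 - 1} \left(-78\right) = 1 \frac{1}{-1} \left(-78\right) = 1 \left(-1\right) \left(-78\right) = \left(-1\right) \left(-78\right) = 78$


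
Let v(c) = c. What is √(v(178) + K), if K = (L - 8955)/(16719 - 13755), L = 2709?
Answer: √42924154/494 ≈ 13.262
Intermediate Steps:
K = -1041/494 (K = (2709 - 8955)/(16719 - 13755) = -6246/2964 = -6246*1/2964 = -1041/494 ≈ -2.1073)
√(v(178) + K) = √(178 - 1041/494) = √(86891/494) = √42924154/494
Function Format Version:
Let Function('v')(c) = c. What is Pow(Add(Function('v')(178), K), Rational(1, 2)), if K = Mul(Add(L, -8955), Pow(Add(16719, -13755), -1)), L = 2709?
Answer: Mul(Rational(1, 494), Pow(42924154, Rational(1, 2))) ≈ 13.262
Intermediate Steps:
K = Rational(-1041, 494) (K = Mul(Add(2709, -8955), Pow(Add(16719, -13755), -1)) = Mul(-6246, Pow(2964, -1)) = Mul(-6246, Rational(1, 2964)) = Rational(-1041, 494) ≈ -2.1073)
Pow(Add(Function('v')(178), K), Rational(1, 2)) = Pow(Add(178, Rational(-1041, 494)), Rational(1, 2)) = Pow(Rational(86891, 494), Rational(1, 2)) = Mul(Rational(1, 494), Pow(42924154, Rational(1, 2)))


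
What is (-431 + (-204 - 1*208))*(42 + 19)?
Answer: -51423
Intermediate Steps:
(-431 + (-204 - 1*208))*(42 + 19) = (-431 + (-204 - 208))*61 = (-431 - 412)*61 = -843*61 = -51423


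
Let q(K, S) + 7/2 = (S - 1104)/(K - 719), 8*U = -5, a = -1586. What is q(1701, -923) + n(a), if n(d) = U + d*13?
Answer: -81011815/3928 ≈ -20624.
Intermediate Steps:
U = -5/8 (U = (⅛)*(-5) = -5/8 ≈ -0.62500)
q(K, S) = -7/2 + (-1104 + S)/(-719 + K) (q(K, S) = -7/2 + (S - 1104)/(K - 719) = -7/2 + (-1104 + S)/(-719 + K))
n(d) = -5/8 + 13*d (n(d) = -5/8 + d*13 = -5/8 + 13*d)
q(1701, -923) + n(a) = (2825 - 7*1701 + 2*(-923))/(2*(-719 + 1701)) + (-5/8 + 13*(-1586)) = (½)*(2825 - 11907 - 1846)/982 + (-5/8 - 20618) = (½)*(1/982)*(-10928) - 164949/8 = -2732/491 - 164949/8 = -81011815/3928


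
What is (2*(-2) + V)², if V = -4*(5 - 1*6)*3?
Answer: 64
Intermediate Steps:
V = 12 (V = -4*(5 - 6)*3 = -4*(-1)*3 = 4*3 = 12)
(2*(-2) + V)² = (2*(-2) + 12)² = (-4 + 12)² = 8² = 64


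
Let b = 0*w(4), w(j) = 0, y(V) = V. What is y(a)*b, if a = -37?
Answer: 0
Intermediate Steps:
b = 0 (b = 0*0 = 0)
y(a)*b = -37*0 = 0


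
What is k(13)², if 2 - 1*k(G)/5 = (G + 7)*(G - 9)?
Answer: 152100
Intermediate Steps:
k(G) = 10 - 5*(-9 + G)*(7 + G) (k(G) = 10 - 5*(G + 7)*(G - 9) = 10 - 5*(7 + G)*(-9 + G) = 10 - 5*(-9 + G)*(7 + G))
k(13)² = (325 - 5*13² + 10*13)² = (325 - 5*169 + 130)² = (325 - 845 + 130)² = (-390)² = 152100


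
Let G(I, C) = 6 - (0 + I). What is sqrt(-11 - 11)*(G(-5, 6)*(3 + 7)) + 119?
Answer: 119 + 110*I*sqrt(22) ≈ 119.0 + 515.95*I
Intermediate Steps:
G(I, C) = 6 - I
sqrt(-11 - 11)*(G(-5, 6)*(3 + 7)) + 119 = sqrt(-11 - 11)*((6 - 1*(-5))*(3 + 7)) + 119 = sqrt(-22)*((6 + 5)*10) + 119 = (I*sqrt(22))*(11*10) + 119 = (I*sqrt(22))*110 + 119 = 110*I*sqrt(22) + 119 = 119 + 110*I*sqrt(22)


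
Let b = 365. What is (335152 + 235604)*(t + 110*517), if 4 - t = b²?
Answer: -43577791356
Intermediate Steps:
t = -133221 (t = 4 - 1*365² = 4 - 1*133225 = 4 - 133225 = -133221)
(335152 + 235604)*(t + 110*517) = (335152 + 235604)*(-133221 + 110*517) = 570756*(-133221 + 56870) = 570756*(-76351) = -43577791356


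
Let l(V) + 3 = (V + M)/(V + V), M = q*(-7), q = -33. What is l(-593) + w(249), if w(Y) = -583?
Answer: -347317/593 ≈ -585.69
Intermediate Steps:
M = 231 (M = -33*(-7) = 231)
l(V) = -3 + (231 + V)/(2*V) (l(V) = -3 + (V + 231)/(V + V) = -3 + (231 + V)/((2*V)) = -3 + (231 + V)*(1/(2*V)) = -3 + (231 + V)/(2*V))
l(-593) + w(249) = (½)*(231 - 5*(-593))/(-593) - 583 = (½)*(-1/593)*(231 + 2965) - 583 = (½)*(-1/593)*3196 - 583 = -1598/593 - 583 = -347317/593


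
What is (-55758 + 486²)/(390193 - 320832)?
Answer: 180438/69361 ≈ 2.6014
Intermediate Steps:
(-55758 + 486²)/(390193 - 320832) = (-55758 + 236196)/69361 = 180438*(1/69361) = 180438/69361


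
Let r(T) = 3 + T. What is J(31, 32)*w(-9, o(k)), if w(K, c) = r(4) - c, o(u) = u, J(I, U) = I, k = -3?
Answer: 310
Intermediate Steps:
w(K, c) = 7 - c (w(K, c) = (3 + 4) - c = 7 - c)
J(31, 32)*w(-9, o(k)) = 31*(7 - 1*(-3)) = 31*(7 + 3) = 31*10 = 310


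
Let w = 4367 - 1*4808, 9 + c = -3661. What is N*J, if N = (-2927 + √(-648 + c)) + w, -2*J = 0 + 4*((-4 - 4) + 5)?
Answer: -20208 + 6*I*√4318 ≈ -20208.0 + 394.27*I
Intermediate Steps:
c = -3670 (c = -9 - 3661 = -3670)
w = -441 (w = 4367 - 4808 = -441)
J = 6 (J = -(0 + 4*((-4 - 4) + 5))/2 = -(0 + 4*(-8 + 5))/2 = -(0 + 4*(-3))/2 = -(0 - 12)/2 = -½*(-12) = 6)
N = -3368 + I*√4318 (N = (-2927 + √(-648 - 3670)) - 441 = (-2927 + √(-4318)) - 441 = (-2927 + I*√4318) - 441 = -3368 + I*√4318 ≈ -3368.0 + 65.712*I)
N*J = (-3368 + I*√4318)*6 = -20208 + 6*I*√4318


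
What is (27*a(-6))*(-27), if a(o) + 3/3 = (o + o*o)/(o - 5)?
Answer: 29889/11 ≈ 2717.2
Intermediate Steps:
a(o) = -1 + (o + o²)/(-5 + o) (a(o) = -1 + (o + o*o)/(o - 5) = -1 + (o + o²)/(-5 + o))
(27*a(-6))*(-27) = (27*((5 + (-6)²)/(-5 - 6)))*(-27) = (27*((5 + 36)/(-11)))*(-27) = (27*(-1/11*41))*(-27) = (27*(-41/11))*(-27) = -1107/11*(-27) = 29889/11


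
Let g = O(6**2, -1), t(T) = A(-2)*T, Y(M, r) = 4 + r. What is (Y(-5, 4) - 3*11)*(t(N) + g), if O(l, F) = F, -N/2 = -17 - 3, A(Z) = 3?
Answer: -2975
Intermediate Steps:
N = 40 (N = -2*(-17 - 3) = -2*(-20) = 40)
t(T) = 3*T
g = -1
(Y(-5, 4) - 3*11)*(t(N) + g) = ((4 + 4) - 3*11)*(3*40 - 1) = (8 - 33)*(120 - 1) = -25*119 = -2975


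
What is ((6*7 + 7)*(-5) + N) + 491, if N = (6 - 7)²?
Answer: 247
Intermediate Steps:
N = 1 (N = (-1)² = 1)
((6*7 + 7)*(-5) + N) + 491 = ((6*7 + 7)*(-5) + 1) + 491 = ((42 + 7)*(-5) + 1) + 491 = (49*(-5) + 1) + 491 = (-245 + 1) + 491 = -244 + 491 = 247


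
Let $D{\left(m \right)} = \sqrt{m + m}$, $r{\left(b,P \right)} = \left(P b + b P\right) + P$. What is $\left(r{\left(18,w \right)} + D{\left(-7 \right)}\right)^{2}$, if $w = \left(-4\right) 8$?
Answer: $\left(1184 - i \sqrt{14}\right)^{2} \approx 1.4018 \cdot 10^{6} - 8860.0 i$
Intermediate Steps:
$w = -32$
$r{\left(b,P \right)} = P + 2 P b$ ($r{\left(b,P \right)} = \left(P b + P b\right) + P = 2 P b + P = P + 2 P b$)
$D{\left(m \right)} = \sqrt{2} \sqrt{m}$ ($D{\left(m \right)} = \sqrt{2 m} = \sqrt{2} \sqrt{m}$)
$\left(r{\left(18,w \right)} + D{\left(-7 \right)}\right)^{2} = \left(- 32 \left(1 + 2 \cdot 18\right) + \sqrt{2} \sqrt{-7}\right)^{2} = \left(- 32 \left(1 + 36\right) + \sqrt{2} i \sqrt{7}\right)^{2} = \left(\left(-32\right) 37 + i \sqrt{14}\right)^{2} = \left(-1184 + i \sqrt{14}\right)^{2}$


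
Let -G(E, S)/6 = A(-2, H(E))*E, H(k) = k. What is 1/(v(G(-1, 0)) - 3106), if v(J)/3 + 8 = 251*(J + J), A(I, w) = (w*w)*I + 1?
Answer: -1/12166 ≈ -8.2196e-5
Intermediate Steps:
A(I, w) = 1 + I*w**2 (A(I, w) = w**2*I + 1 = I*w**2 + 1 = 1 + I*w**2)
G(E, S) = -6*E*(1 - 2*E**2) (G(E, S) = -6*(1 - 2*E**2)*E = -6*E*(1 - 2*E**2))
v(J) = -24 + 1506*J (v(J) = -24 + 3*(251*(J + J)) = -24 + 3*(251*(2*J)) = -24 + 3*(502*J) = -24 + 1506*J)
1/(v(G(-1, 0)) - 3106) = 1/((-24 + 1506*(-6*(-1) + 12*(-1)**3)) - 3106) = 1/((-24 + 1506*(6 + 12*(-1))) - 3106) = 1/((-24 + 1506*(6 - 12)) - 3106) = 1/((-24 + 1506*(-6)) - 3106) = 1/((-24 - 9036) - 3106) = 1/(-9060 - 3106) = 1/(-12166) = -1/12166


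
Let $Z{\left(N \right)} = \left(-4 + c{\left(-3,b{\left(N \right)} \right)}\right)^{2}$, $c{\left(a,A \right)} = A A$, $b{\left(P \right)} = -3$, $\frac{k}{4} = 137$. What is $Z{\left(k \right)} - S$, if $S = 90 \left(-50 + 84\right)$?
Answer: $-3035$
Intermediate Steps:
$k = 548$ ($k = 4 \cdot 137 = 548$)
$c{\left(a,A \right)} = A^{2}$
$S = 3060$ ($S = 90 \cdot 34 = 3060$)
$Z{\left(N \right)} = 25$ ($Z{\left(N \right)} = \left(-4 + \left(-3\right)^{2}\right)^{2} = \left(-4 + 9\right)^{2} = 5^{2} = 25$)
$Z{\left(k \right)} - S = 25 - 3060 = -3035$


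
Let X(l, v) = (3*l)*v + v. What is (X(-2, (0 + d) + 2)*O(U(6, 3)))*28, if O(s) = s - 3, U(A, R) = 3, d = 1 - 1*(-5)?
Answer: 0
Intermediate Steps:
d = 6 (d = 1 + 5 = 6)
O(s) = -3 + s
X(l, v) = v + 3*l*v (X(l, v) = 3*l*v + v = v + 3*l*v)
(X(-2, (0 + d) + 2)*O(U(6, 3)))*28 = ((((0 + 6) + 2)*(1 + 3*(-2)))*(-3 + 3))*28 = (((6 + 2)*(1 - 6))*0)*28 = ((8*(-5))*0)*28 = -40*0*28 = 0*28 = 0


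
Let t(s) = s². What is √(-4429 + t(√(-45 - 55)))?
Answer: I*√4529 ≈ 67.298*I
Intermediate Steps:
√(-4429 + t(√(-45 - 55))) = √(-4429 + (√(-45 - 55))²) = √(-4429 + (√(-100))²) = √(-4429 + (10*I)²) = √(-4429 - 100) = √(-4529) = I*√4529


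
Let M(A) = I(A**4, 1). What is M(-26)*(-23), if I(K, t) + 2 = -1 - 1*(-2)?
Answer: 23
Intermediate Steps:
I(K, t) = -1 (I(K, t) = -2 + (-1 - 1*(-2)) = -2 + (-1 + 2) = -2 + 1 = -1)
M(A) = -1
M(-26)*(-23) = -1*(-23) = 23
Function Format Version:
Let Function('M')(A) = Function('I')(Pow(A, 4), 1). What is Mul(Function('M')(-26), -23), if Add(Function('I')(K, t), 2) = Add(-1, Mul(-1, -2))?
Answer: 23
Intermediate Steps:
Function('I')(K, t) = -1 (Function('I')(K, t) = Add(-2, Add(-1, Mul(-1, -2))) = Add(-2, Add(-1, 2)) = Add(-2, 1) = -1)
Function('M')(A) = -1
Mul(Function('M')(-26), -23) = Mul(-1, -23) = 23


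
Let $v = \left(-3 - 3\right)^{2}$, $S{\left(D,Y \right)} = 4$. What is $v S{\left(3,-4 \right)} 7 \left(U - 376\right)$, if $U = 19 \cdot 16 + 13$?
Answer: $-59472$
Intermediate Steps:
$v = 36$ ($v = \left(-6\right)^{2} = 36$)
$U = 317$ ($U = 304 + 13 = 317$)
$v S{\left(3,-4 \right)} 7 \left(U - 376\right) = 36 \cdot 4 \cdot 7 \left(317 - 376\right) = 144 \cdot 7 \left(-59\right) = 1008 \left(-59\right) = -59472$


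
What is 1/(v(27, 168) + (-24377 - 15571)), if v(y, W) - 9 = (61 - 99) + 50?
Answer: -1/39927 ≈ -2.5046e-5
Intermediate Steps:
v(y, W) = 21 (v(y, W) = 9 + ((61 - 99) + 50) = 9 + (-38 + 50) = 9 + 12 = 21)
1/(v(27, 168) + (-24377 - 15571)) = 1/(21 + (-24377 - 15571)) = 1/(21 - 39948) = 1/(-39927) = -1/39927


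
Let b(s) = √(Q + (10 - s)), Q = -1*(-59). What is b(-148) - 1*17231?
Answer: -17231 + √217 ≈ -17216.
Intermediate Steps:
Q = 59
b(s) = √(69 - s) (b(s) = √(59 + (10 - s)) = √(69 - s))
b(-148) - 1*17231 = √(69 - 1*(-148)) - 1*17231 = √(69 + 148) - 17231 = √217 - 17231 = -17231 + √217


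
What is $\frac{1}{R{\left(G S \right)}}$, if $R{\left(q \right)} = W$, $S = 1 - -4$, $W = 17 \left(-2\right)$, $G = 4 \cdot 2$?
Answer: $- \frac{1}{34} \approx -0.029412$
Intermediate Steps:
$G = 8$
$W = -34$
$S = 5$ ($S = 1 + 4 = 5$)
$R{\left(q \right)} = -34$
$\frac{1}{R{\left(G S \right)}} = \frac{1}{-34} = - \frac{1}{34}$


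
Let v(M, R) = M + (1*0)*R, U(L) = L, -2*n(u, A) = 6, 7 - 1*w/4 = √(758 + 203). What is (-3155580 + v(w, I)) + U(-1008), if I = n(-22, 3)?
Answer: -3156684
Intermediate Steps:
w = -96 (w = 28 - 4*√(758 + 203) = 28 - 4*√961 = 28 - 4*31 = 28 - 124 = -96)
n(u, A) = -3 (n(u, A) = -½*6 = -3)
I = -3
v(M, R) = M (v(M, R) = M + 0*R = M + 0 = M)
(-3155580 + v(w, I)) + U(-1008) = (-3155580 - 96) - 1008 = -3155676 - 1008 = -3156684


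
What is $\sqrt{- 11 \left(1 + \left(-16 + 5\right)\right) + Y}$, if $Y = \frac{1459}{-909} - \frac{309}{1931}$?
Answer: $\frac{4 \sqrt{2315779566055}}{585093} \approx 10.404$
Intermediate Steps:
$Y = - \frac{3098210}{1755279}$ ($Y = 1459 \left(- \frac{1}{909}\right) - \frac{309}{1931} = - \frac{1459}{909} - \frac{309}{1931} = - \frac{3098210}{1755279} \approx -1.7651$)
$\sqrt{- 11 \left(1 + \left(-16 + 5\right)\right) + Y} = \sqrt{- 11 \left(1 + \left(-16 + 5\right)\right) - \frac{3098210}{1755279}} = \sqrt{- 11 \left(1 - 11\right) - \frac{3098210}{1755279}} = \sqrt{\left(-11\right) \left(-10\right) - \frac{3098210}{1755279}} = \sqrt{110 - \frac{3098210}{1755279}} = \sqrt{\frac{189982480}{1755279}} = \frac{4 \sqrt{2315779566055}}{585093}$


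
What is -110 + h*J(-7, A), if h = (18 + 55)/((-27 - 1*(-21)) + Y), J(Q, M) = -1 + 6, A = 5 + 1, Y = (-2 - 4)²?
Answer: -587/6 ≈ -97.833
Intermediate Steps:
Y = 36 (Y = (-6)² = 36)
A = 6
J(Q, M) = 5
h = 73/30 (h = (18 + 55)/((-27 - 1*(-21)) + 36) = 73/((-27 + 21) + 36) = 73/(-6 + 36) = 73/30 ≈ 2.4333)
-110 + h*J(-7, A) = -110 + (73/30)*5 = -110 + 73/6 = -587/6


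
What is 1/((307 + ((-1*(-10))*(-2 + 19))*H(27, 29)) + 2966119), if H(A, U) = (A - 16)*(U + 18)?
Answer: 1/3054316 ≈ 3.2741e-7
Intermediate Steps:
H(A, U) = (-16 + A)*(18 + U)
1/((307 + ((-1*(-10))*(-2 + 19))*H(27, 29)) + 2966119) = 1/((307 + ((-1*(-10))*(-2 + 19))*(-288 - 16*29 + 18*27 + 27*29)) + 2966119) = 1/((307 + (10*17)*(-288 - 464 + 486 + 783)) + 2966119) = 1/((307 + 170*517) + 2966119) = 1/((307 + 87890) + 2966119) = 1/(88197 + 2966119) = 1/3054316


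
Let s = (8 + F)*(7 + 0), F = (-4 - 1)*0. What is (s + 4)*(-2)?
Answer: -120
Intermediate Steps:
F = 0 (F = -5*0 = 0)
s = 56 (s = (8 + 0)*(7 + 0) = 8*7 = 56)
(s + 4)*(-2) = (56 + 4)*(-2) = 60*(-2) = -120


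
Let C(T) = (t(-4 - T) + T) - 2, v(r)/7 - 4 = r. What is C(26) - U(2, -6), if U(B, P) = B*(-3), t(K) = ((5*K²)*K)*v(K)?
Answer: 24570030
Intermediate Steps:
v(r) = 28 + 7*r
t(K) = 5*K³*(28 + 7*K) (t(K) = ((5*K²)*K)*(28 + 7*K) = (5*K³)*(28 + 7*K) = 5*K³*(28 + 7*K))
U(B, P) = -3*B
C(T) = -2 + T - 35*T*(-4 - T)³ (C(T) = (35*(-4 - T)³*(4 + (-4 - T)) + T) - 2 = (35*(-4 - T)³*(-T) + T) - 2 = (-35*T*(-4 - T)³ + T) - 2 = (T - 35*T*(-4 - T)³) - 2 = -2 + T - 35*T*(-4 - T)³)
C(26) - U(2, -6) = (-2 + 26 + 35*26*(4 + 26)³) - (-3)*2 = (-2 + 26 + 35*26*30³) - 1*(-6) = (-2 + 26 + 35*26*27000) + 6 = (-2 + 26 + 24570000) + 6 = 24570024 + 6 = 24570030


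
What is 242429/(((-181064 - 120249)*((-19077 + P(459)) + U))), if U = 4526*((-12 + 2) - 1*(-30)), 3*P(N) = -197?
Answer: -727287/64520755316 ≈ -1.1272e-5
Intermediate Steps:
P(N) = -197/3 (P(N) = (1/3)*(-197) = -197/3)
U = 90520 (U = 4526*(-10 + 30) = 4526*20 = 90520)
242429/(((-181064 - 120249)*((-19077 + P(459)) + U))) = 242429/(((-181064 - 120249)*((-19077 - 197/3) + 90520))) = 242429/((-301313*(-57428/3 + 90520))) = 242429/((-301313*214132/3)) = 242429/(-64520755316/3) = 242429*(-3/64520755316) = -727287/64520755316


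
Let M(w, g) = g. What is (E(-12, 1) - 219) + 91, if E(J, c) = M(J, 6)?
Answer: -122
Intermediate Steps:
E(J, c) = 6
(E(-12, 1) - 219) + 91 = (6 - 219) + 91 = -213 + 91 = -122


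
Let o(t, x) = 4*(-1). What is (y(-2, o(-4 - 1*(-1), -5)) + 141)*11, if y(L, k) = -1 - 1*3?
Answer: 1507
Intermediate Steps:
o(t, x) = -4
y(L, k) = -4 (y(L, k) = -1 - 3 = -4)
(y(-2, o(-4 - 1*(-1), -5)) + 141)*11 = (-4 + 141)*11 = 137*11 = 1507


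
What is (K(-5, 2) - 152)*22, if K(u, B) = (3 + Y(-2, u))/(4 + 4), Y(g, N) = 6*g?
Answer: -13475/4 ≈ -3368.8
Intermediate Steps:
K(u, B) = -9/8 (K(u, B) = (3 + 6*(-2))/(4 + 4) = (3 - 12)/8 = -9*⅛ = -9/8)
(K(-5, 2) - 152)*22 = (-9/8 - 152)*22 = -1225/8*22 = -13475/4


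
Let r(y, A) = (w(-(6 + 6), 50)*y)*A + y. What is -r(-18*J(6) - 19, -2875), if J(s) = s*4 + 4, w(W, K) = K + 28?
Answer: -117282227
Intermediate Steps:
w(W, K) = 28 + K
J(s) = 4 + 4*s (J(s) = 4*s + 4 = 4 + 4*s)
r(y, A) = y + 78*A*y (r(y, A) = ((28 + 50)*y)*A + y = (78*y)*A + y = 78*A*y + y = y + 78*A*y)
-r(-18*J(6) - 19, -2875) = -(-18*(4 + 4*6) - 19)*(1 + 78*(-2875)) = -(-18*(4 + 24) - 19)*(1 - 224250) = -(-18*28 - 19)*(-224249) = -(-504 - 19)*(-224249) = -(-523)*(-224249) = -1*117282227 = -117282227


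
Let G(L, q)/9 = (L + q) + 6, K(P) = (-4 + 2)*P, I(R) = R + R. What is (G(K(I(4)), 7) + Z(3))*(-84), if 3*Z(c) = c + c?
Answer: 2100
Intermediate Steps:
I(R) = 2*R
Z(c) = 2*c/3 (Z(c) = (c + c)/3 = (2*c)/3 = 2*c/3)
K(P) = -2*P
G(L, q) = 54 + 9*L + 9*q (G(L, q) = 9*((L + q) + 6) = 9*(6 + L + q) = 54 + 9*L + 9*q)
(G(K(I(4)), 7) + Z(3))*(-84) = ((54 + 9*(-4*4) + 9*7) + (⅔)*3)*(-84) = ((54 + 9*(-2*8) + 63) + 2)*(-84) = ((54 + 9*(-16) + 63) + 2)*(-84) = ((54 - 144 + 63) + 2)*(-84) = (-27 + 2)*(-84) = -25*(-84) = 2100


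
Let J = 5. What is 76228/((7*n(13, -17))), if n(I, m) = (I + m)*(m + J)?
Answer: 19057/84 ≈ 226.87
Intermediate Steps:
n(I, m) = (5 + m)*(I + m) (n(I, m) = (I + m)*(m + 5) = (I + m)*(5 + m) = (5 + m)*(I + m))
76228/((7*n(13, -17))) = 76228/((7*((-17)² + 5*13 + 5*(-17) + 13*(-17)))) = 76228/((7*(289 + 65 - 85 - 221))) = 76228/((7*48)) = 76228/336 = 76228*(1/336) = 19057/84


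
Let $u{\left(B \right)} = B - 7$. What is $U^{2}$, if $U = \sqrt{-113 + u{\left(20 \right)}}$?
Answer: $-100$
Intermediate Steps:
$u{\left(B \right)} = -7 + B$ ($u{\left(B \right)} = B - 7 = -7 + B$)
$U = 10 i$ ($U = \sqrt{-113 + \left(-7 + 20\right)} = \sqrt{-113 + 13} = \sqrt{-100} = 10 i \approx 10.0 i$)
$U^{2} = \left(10 i\right)^{2} = -100$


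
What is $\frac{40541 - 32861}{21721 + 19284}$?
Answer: $\frac{1536}{8201} \approx 0.18729$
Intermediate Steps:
$\frac{40541 - 32861}{21721 + 19284} = \frac{7680}{41005} = 7680 \cdot \frac{1}{41005} = \frac{1536}{8201}$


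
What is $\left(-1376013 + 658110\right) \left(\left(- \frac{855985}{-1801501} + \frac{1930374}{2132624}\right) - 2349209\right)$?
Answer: $\frac{249208367873851145869731}{147766318024} \approx 1.6865 \cdot 10^{12}$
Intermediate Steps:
$\left(-1376013 + 658110\right) \left(\left(- \frac{855985}{-1801501} + \frac{1930374}{2132624}\right) - 2349209\right) = - 717903 \left(\left(\left(-855985\right) \left(- \frac{1}{1801501}\right) + 1930374 \cdot \frac{1}{2132624}\right) - 2349209\right) = - 717903 \left(\left(\frac{65845}{138577} + \frac{965187}{1066312}\right) - 2349209\right) = - 717903 \left(\frac{203964032539}{147766318024} - 2349209\right) = \left(-717903\right) \left(- \frac{347133760234810477}{147766318024}\right) = \frac{249208367873851145869731}{147766318024}$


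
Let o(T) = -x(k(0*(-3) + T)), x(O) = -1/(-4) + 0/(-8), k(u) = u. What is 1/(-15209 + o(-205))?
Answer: -4/60837 ≈ -6.5750e-5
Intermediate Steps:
x(O) = ¼ (x(O) = -1*(-¼) + 0*(-⅛) = ¼ + 0 = ¼)
o(T) = -¼ (o(T) = -1*¼ = -¼)
1/(-15209 + o(-205)) = 1/(-15209 - ¼) = 1/(-60837/4) = -4/60837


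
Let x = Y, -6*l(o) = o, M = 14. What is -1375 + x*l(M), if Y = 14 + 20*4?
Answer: -4783/3 ≈ -1594.3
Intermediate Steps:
l(o) = -o/6
Y = 94 (Y = 14 + 80 = 94)
x = 94
-1375 + x*l(M) = -1375 + 94*(-1/6*14) = -1375 + 94*(-7/3) = -1375 - 658/3 = -4783/3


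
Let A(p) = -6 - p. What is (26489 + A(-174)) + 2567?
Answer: 29224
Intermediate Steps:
(26489 + A(-174)) + 2567 = (26489 + (-6 - 1*(-174))) + 2567 = (26489 + (-6 + 174)) + 2567 = (26489 + 168) + 2567 = 26657 + 2567 = 29224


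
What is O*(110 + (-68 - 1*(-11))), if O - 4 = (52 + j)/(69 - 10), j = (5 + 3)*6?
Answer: 17808/59 ≈ 301.83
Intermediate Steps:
j = 48 (j = 8*6 = 48)
O = 336/59 (O = 4 + (52 + 48)/(69 - 10) = 4 + 100/59 = 336/59 ≈ 5.6949)
O*(110 + (-68 - 1*(-11))) = 336*(110 + (-68 - 1*(-11)))/59 = 336*(110 + (-68 + 11))/59 = 336*(110 - 57)/59 = (336/59)*53 = 17808/59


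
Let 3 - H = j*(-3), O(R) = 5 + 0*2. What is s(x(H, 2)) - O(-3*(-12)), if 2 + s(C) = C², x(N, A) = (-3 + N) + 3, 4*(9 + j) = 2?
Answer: 1997/4 ≈ 499.25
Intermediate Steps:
j = -17/2 (j = -9 + (¼)*2 = -9 + ½ = -17/2 ≈ -8.5000)
O(R) = 5 (O(R) = 5 + 0 = 5)
H = -45/2 (H = 3 - (-17)*(-3)/2 = 3 - 1*51/2 = 3 - 51/2 = -45/2 ≈ -22.500)
x(N, A) = N
s(C) = -2 + C²
s(x(H, 2)) - O(-3*(-12)) = (-2 + (-45/2)²) - 1*5 = (-2 + 2025/4) - 5 = 2017/4 - 5 = 1997/4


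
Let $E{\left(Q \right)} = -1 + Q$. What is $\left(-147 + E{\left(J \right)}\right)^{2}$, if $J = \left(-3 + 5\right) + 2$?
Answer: $20736$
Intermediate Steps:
$J = 4$ ($J = 2 + 2 = 4$)
$\left(-147 + E{\left(J \right)}\right)^{2} = \left(-147 + \left(-1 + 4\right)\right)^{2} = \left(-147 + 3\right)^{2} = \left(-144\right)^{2} = 20736$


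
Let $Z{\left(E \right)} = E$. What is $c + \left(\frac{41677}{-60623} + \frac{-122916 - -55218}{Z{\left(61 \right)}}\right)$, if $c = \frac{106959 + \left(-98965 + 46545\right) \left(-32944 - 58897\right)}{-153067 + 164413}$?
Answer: $\frac{291100282271431}{687828558} \approx 4.2322 \cdot 10^{5}$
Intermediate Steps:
$c = \frac{4814412179}{11346}$ ($c = \frac{106959 - -4814305220}{11346} = \left(106959 + 4814305220\right) \frac{1}{11346} = 4814412179 \cdot \frac{1}{11346} = \frac{4814412179}{11346} \approx 4.2433 \cdot 10^{5}$)
$c + \left(\frac{41677}{-60623} + \frac{-122916 - -55218}{Z{\left(61 \right)}}\right) = \frac{4814412179}{11346} + \left(\frac{41677}{-60623} + \frac{-122916 - -55218}{61}\right) = \frac{4814412179}{11346} + \left(41677 \left(- \frac{1}{60623}\right) + \left(-122916 + 55218\right) \frac{1}{61}\right) = \frac{4814412179}{11346} - \frac{4106598151}{3698003} = \frac{291100282271431}{687828558}$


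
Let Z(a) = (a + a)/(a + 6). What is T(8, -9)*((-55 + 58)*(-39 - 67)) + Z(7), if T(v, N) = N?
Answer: 37220/13 ≈ 2863.1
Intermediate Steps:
Z(a) = 2*a/(6 + a) (Z(a) = (2*a)/(6 + a) = 2*a/(6 + a))
T(8, -9)*((-55 + 58)*(-39 - 67)) + Z(7) = -9*(-55 + 58)*(-39 - 67) + 2*7/(6 + 7) = -27*(-106) + 2*7/13 = -9*(-318) + 2*7*(1/13) = 2862 + 14/13 = 37220/13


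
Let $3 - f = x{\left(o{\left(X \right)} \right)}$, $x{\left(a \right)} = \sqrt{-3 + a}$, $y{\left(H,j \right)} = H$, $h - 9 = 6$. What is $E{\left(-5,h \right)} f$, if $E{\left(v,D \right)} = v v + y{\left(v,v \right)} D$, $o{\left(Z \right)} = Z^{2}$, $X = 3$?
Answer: $-150 + 50 \sqrt{6} \approx -27.526$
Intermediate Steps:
$h = 15$ ($h = 9 + 6 = 15$)
$E{\left(v,D \right)} = v^{2} + D v$ ($E{\left(v,D \right)} = v v + v D = v^{2} + D v$)
$f = 3 - \sqrt{6}$ ($f = 3 - \sqrt{-3 + 3^{2}} = 3 - \sqrt{-3 + 9} = 3 - \sqrt{6} \approx 0.55051$)
$E{\left(-5,h \right)} f = - 5 \left(15 - 5\right) \left(3 - \sqrt{6}\right) = \left(-5\right) 10 \left(3 - \sqrt{6}\right) = - 50 \left(3 - \sqrt{6}\right) = -150 + 50 \sqrt{6}$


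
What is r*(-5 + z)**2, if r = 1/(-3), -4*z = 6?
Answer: -169/12 ≈ -14.083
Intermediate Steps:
z = -3/2 (z = -1/4*6 = -3/2 ≈ -1.5000)
r = -1/3 ≈ -0.33333
r*(-5 + z)**2 = -(-5 - 3/2)**2/3 = -(-13/2)**2/3 = -1/3*169/4 = -169/12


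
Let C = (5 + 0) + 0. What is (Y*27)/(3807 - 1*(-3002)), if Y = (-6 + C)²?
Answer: 27/6809 ≈ 0.0039653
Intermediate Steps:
C = 5 (C = 5 + 0 = 5)
Y = 1 (Y = (-6 + 5)² = (-1)² = 1)
(Y*27)/(3807 - 1*(-3002)) = (1*27)/(3807 - 1*(-3002)) = 27/(3807 + 3002) = 27/6809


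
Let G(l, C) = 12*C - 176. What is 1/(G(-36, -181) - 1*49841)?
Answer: -1/52189 ≈ -1.9161e-5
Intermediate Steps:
G(l, C) = -176 + 12*C
1/(G(-36, -181) - 1*49841) = 1/((-176 + 12*(-181)) - 1*49841) = 1/((-176 - 2172) - 49841) = 1/(-2348 - 49841) = 1/(-52189) = -1/52189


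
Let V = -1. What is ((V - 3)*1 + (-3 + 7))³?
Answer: 0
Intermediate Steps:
((V - 3)*1 + (-3 + 7))³ = ((-1 - 3)*1 + (-3 + 7))³ = (-4*1 + 4)³ = (-4 + 4)³ = 0³ = 0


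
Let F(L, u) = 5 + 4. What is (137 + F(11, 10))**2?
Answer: 21316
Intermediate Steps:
F(L, u) = 9
(137 + F(11, 10))**2 = (137 + 9)**2 = 146**2 = 21316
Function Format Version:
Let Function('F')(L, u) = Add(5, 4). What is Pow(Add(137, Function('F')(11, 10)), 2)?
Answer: 21316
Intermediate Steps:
Function('F')(L, u) = 9
Pow(Add(137, Function('F')(11, 10)), 2) = Pow(Add(137, 9), 2) = Pow(146, 2) = 21316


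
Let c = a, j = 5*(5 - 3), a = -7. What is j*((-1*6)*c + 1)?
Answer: 430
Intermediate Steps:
j = 10 (j = 5*2 = 10)
c = -7
j*((-1*6)*c + 1) = 10*(-1*6*(-7) + 1) = 10*(-6*(-7) + 1) = 10*(42 + 1) = 10*43 = 430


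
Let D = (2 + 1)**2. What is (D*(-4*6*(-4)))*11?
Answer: 9504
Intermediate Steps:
D = 9 (D = 3**2 = 9)
(D*(-4*6*(-4)))*11 = (9*(-4*6*(-4)))*11 = (9*(-24*(-4)))*11 = (9*96)*11 = 864*11 = 9504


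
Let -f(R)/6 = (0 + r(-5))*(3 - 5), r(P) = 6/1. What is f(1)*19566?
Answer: 1408752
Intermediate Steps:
r(P) = 6 (r(P) = 6*1 = 6)
f(R) = 72 (f(R) = -6*(0 + 6)*(3 - 5) = -36*(-2) = -6*(-12) = 72)
f(1)*19566 = 72*19566 = 1408752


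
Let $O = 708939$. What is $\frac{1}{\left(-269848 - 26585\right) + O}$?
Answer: $\frac{1}{412506} \approx 2.4242 \cdot 10^{-6}$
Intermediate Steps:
$\frac{1}{\left(-269848 - 26585\right) + O} = \frac{1}{\left(-269848 - 26585\right) + 708939} = \frac{1}{-296433 + 708939} = \frac{1}{412506}$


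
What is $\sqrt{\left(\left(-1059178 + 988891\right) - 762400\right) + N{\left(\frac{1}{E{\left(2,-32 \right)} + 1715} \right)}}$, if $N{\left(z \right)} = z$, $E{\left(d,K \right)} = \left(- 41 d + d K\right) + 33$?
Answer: $\frac{i \sqrt{237445693994}}{534} \approx 912.52 i$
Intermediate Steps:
$E{\left(d,K \right)} = 33 - 41 d + K d$ ($E{\left(d,K \right)} = \left(- 41 d + K d\right) + 33 = 33 - 41 d + K d$)
$\sqrt{\left(\left(-1059178 + 988891\right) - 762400\right) + N{\left(\frac{1}{E{\left(2,-32 \right)} + 1715} \right)}} = \sqrt{\left(\left(-1059178 + 988891\right) - 762400\right) + \frac{1}{\left(33 - 82 - 64\right) + 1715}} = \sqrt{\left(-70287 - 762400\right) + \frac{1}{\left(33 - 82 - 64\right) + 1715}} = \sqrt{-832687 + \frac{1}{-113 + 1715}} = \sqrt{-832687 + \frac{1}{1602}} = \sqrt{- \frac{1333964573}{1602}} = \frac{i \sqrt{237445693994}}{534}$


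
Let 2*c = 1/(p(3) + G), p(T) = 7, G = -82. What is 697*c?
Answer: -697/150 ≈ -4.6467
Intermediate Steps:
c = -1/150 (c = 1/(2*(7 - 82)) = (1/2)/(-75) = (1/2)*(-1/75) = -1/150 ≈ -0.0066667)
697*c = 697*(-1/150) = -697/150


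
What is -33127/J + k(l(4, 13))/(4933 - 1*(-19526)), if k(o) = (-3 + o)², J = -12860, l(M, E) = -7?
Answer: 811539293/314542740 ≈ 2.5801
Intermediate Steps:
-33127/J + k(l(4, 13))/(4933 - 1*(-19526)) = -33127/(-12860) + (-3 - 7)²/(4933 - 1*(-19526)) = -33127*(-1/12860) + (-10)²/(4933 + 19526) = 33127/12860 + 100/24459 = 811539293/314542740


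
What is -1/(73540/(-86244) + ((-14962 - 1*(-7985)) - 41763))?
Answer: 21561/1050901525 ≈ 2.0517e-5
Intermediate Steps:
-1/(73540/(-86244) + ((-14962 - 1*(-7985)) - 41763)) = -1/(73540*(-1/86244) + ((-14962 + 7985) - 41763)) = -1/(-18385/21561 + (-6977 - 41763)) = -1/(-18385/21561 - 48740) = -1/(-1050901525/21561) = -1*(-21561/1050901525) = 21561/1050901525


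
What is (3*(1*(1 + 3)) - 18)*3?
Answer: -18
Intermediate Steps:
(3*(1*(1 + 3)) - 18)*3 = (3*(1*4) - 18)*3 = (3*4 - 18)*3 = (12 - 18)*3 = -6*3 = -18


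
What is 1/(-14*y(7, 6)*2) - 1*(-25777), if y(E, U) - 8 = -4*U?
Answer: 11548097/448 ≈ 25777.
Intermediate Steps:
y(E, U) = 8 - 4*U
1/(-14*y(7, 6)*2) - 1*(-25777) = 1/(-14*(8 - 4*6)*2) - 1*(-25777) = 1/(-14*(8 - 24)*2) + 25777 = 1/(-14*(-16)*2) + 25777 = 1/(224*2) + 25777 = 1/448 + 25777 = 11548097/448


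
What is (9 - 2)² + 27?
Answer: 76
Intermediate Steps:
(9 - 2)² + 27 = 7² + 27 = 49 + 27 = 76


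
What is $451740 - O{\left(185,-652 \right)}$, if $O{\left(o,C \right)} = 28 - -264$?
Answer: $451448$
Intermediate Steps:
$O{\left(o,C \right)} = 292$ ($O{\left(o,C \right)} = 28 + 264 = 292$)
$451740 - O{\left(185,-652 \right)} = 451740 - 292 = 451448$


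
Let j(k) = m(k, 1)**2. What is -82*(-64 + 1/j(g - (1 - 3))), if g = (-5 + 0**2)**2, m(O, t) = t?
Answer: 5166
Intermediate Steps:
g = 25 (g = (-5 + 0)**2 = (-5)**2 = 25)
j(k) = 1 (j(k) = 1**2 = 1)
-82*(-64 + 1/j(g - (1 - 3))) = -82*(-64 + 1/1) = -82*(-64 + 1) = -82*(-63) = 5166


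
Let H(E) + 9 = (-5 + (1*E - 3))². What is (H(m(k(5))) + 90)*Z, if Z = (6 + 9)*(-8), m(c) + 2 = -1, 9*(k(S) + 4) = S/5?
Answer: -24240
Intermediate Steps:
k(S) = -4 + S/45 (k(S) = -4 + (S/5)/9 = -4 + S/45)
m(c) = -3 (m(c) = -2 - 1 = -3)
H(E) = -9 + (-8 + E)² (H(E) = -9 + (-5 + (1*E - 3))² = -9 + (-5 + (E - 3))² = -9 + (-5 + (-3 + E))² = -9 + (-8 + E)²)
Z = -120 (Z = 15*(-8) = -120)
(H(m(k(5))) + 90)*Z = ((-9 + (-8 - 3)²) + 90)*(-120) = ((-9 + (-11)²) + 90)*(-120) = ((-9 + 121) + 90)*(-120) = (112 + 90)*(-120) = 202*(-120) = -24240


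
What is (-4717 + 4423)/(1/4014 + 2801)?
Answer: -1180116/11243215 ≈ -0.10496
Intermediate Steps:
(-4717 + 4423)/(1/4014 + 2801) = -294/(1/4014 + 2801) = -294/11243215/4014 = -294*4014/11243215 = -1180116/11243215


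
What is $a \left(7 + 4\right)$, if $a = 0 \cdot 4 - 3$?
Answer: $-33$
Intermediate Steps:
$a = -3$ ($a = 0 - 3 = -3$)
$a \left(7 + 4\right) = - 3 \left(7 + 4\right) = \left(-3\right) 11 = -33$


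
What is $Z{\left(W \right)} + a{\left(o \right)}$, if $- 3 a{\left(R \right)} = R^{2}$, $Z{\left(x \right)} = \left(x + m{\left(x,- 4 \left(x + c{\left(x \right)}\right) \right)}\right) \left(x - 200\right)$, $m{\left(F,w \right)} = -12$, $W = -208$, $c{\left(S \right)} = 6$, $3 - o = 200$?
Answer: $\frac{230471}{3} \approx 76824.0$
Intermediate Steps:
$o = -197$ ($o = 3 - 200 = -197$)
$Z{\left(x \right)} = \left(-200 + x\right) \left(-12 + x\right)$ ($Z{\left(x \right)} = \left(x - 12\right) \left(x - 200\right) = \left(-12 + x\right) \left(-200 + x\right) = \left(-200 + x\right) \left(-12 + x\right)$)
$a{\left(R \right)} = - \frac{R^{2}}{3}$
$Z{\left(W \right)} + a{\left(o \right)} = \left(2400 + \left(-208\right)^{2} - -44096\right) - \frac{\left(-197\right)^{2}}{3} = \left(2400 + 43264 + 44096\right) - \frac{38809}{3} = 89760 - \frac{38809}{3} = \frac{230471}{3}$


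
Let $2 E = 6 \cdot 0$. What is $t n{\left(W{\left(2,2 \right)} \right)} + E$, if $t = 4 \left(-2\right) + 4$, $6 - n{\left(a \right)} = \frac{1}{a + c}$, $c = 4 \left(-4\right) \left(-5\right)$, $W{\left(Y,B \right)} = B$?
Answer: $- \frac{982}{41} \approx -23.951$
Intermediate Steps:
$c = 80$ ($c = \left(-16\right) \left(-5\right) = 80$)
$n{\left(a \right)} = 6 - \frac{1}{80 + a}$ ($n{\left(a \right)} = 6 - \frac{1}{a + 80} = 6 - \frac{1}{80 + a}$)
$E = 0$ ($E = \frac{6 \cdot 0}{2} = \frac{1}{2} \cdot 0 = 0$)
$t = -4$ ($t = -8 + 4 = -4$)
$t n{\left(W{\left(2,2 \right)} \right)} + E = - 4 \frac{479 + 6 \cdot 2}{80 + 2} + 0 = - 4 \frac{479 + 12}{82} + 0 = - 4 \cdot \frac{1}{82} \cdot 491 + 0 = \left(-4\right) \frac{491}{82} + 0 = - \frac{982}{41} + 0 = - \frac{982}{41}$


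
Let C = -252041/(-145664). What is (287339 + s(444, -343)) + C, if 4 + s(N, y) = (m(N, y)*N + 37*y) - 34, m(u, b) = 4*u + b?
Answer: 132680054409/145664 ≈ 9.1086e+5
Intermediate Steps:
m(u, b) = b + 4*u
s(N, y) = -38 + 37*y + N*(y + 4*N) (s(N, y) = -4 + (((y + 4*N)*N + 37*y) - 34) = -4 + ((N*(y + 4*N) + 37*y) - 34) = -4 + ((37*y + N*(y + 4*N)) - 34) = -4 + (-34 + 37*y + N*(y + 4*N)) = -38 + 37*y + N*(y + 4*N))
C = 252041/145664 (C = -252041*(-1/145664) = 252041/145664 ≈ 1.7303)
(287339 + s(444, -343)) + C = (287339 + (-38 + 37*(-343) + 444*(-343 + 4*444))) + 252041/145664 = (287339 + (-38 - 12691 + 444*(-343 + 1776))) + 252041/145664 = (287339 + (-38 - 12691 + 444*1433)) + 252041/145664 = (287339 + (-38 - 12691 + 636252)) + 252041/145664 = (287339 + 623523) + 252041/145664 = 910862 + 252041/145664 = 132680054409/145664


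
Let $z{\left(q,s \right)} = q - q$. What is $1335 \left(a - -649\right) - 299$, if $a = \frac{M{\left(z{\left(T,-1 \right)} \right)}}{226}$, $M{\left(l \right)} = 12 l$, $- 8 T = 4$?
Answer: $866116$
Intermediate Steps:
$T = - \frac{1}{2}$ ($T = \left(- \frac{1}{8}\right) 4 = - \frac{1}{2} \approx -0.5$)
$z{\left(q,s \right)} = 0$
$a = 0$ ($a = \frac{12 \cdot 0}{226} = 0 \cdot \frac{1}{226} = 0$)
$1335 \left(a - -649\right) - 299 = 1335 \left(0 - -649\right) - 299 = 1335 \left(0 + 649\right) - 299 = 1335 \cdot 649 - 299 = 866415 - 299 = 866116$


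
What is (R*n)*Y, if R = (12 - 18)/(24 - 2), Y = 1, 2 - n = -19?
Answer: -63/11 ≈ -5.7273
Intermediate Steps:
n = 21 (n = 2 - 1*(-19) = 2 + 19 = 21)
R = -3/11 (R = -6/22 = -6*1/22 = -3/11 ≈ -0.27273)
(R*n)*Y = -3/11*21*1 = -63/11*1 = -63/11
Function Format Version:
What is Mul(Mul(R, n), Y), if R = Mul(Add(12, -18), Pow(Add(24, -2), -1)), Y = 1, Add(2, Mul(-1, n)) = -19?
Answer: Rational(-63, 11) ≈ -5.7273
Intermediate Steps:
n = 21 (n = Add(2, Mul(-1, -19)) = Add(2, 19) = 21)
R = Rational(-3, 11) (R = Mul(-6, Pow(22, -1)) = Mul(-6, Rational(1, 22)) = Rational(-3, 11) ≈ -0.27273)
Mul(Mul(R, n), Y) = Mul(Mul(Rational(-3, 11), 21), 1) = Mul(Rational(-63, 11), 1) = Rational(-63, 11)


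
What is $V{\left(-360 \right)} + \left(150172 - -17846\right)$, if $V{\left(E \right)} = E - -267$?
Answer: $167925$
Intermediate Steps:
$V{\left(E \right)} = 267 + E$ ($V{\left(E \right)} = E + 267 = 267 + E$)
$V{\left(-360 \right)} + \left(150172 - -17846\right) = \left(267 - 360\right) + \left(150172 - -17846\right) = -93 + \left(150172 + 17846\right) = -93 + 168018 = 167925$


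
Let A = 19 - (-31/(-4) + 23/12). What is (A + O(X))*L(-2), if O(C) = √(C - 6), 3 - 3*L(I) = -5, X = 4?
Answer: 224/9 + 8*I*√2/3 ≈ 24.889 + 3.7712*I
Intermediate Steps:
L(I) = 8/3 (L(I) = 1 - ⅓*(-5) = 1 + 5/3 = 8/3)
O(C) = √(-6 + C)
A = 28/3 (A = 19 - (-31*(-¼) + 23*(1/12)) = 19 - (31/4 + 23/12) = 19 - 1*29/3 = 19 - 29/3 = 28/3 ≈ 9.3333)
(A + O(X))*L(-2) = (28/3 + √(-6 + 4))*(8/3) = (28/3 + √(-2))*(8/3) = (28/3 + I*√2)*(8/3) = 224/9 + 8*I*√2/3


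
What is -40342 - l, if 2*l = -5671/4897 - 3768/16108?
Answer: -1591078699705/39440438 ≈ -40341.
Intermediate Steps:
l = -27450091/39440438 (l = (-5671/4897 - 3768/16108)/2 = (-5671*1/4897 - 3768*1/16108)/2 = (-5671/4897 - 942/4027)/2 = (1/2)*(-27450091/19720219) = -27450091/39440438 ≈ -0.69599)
-40342 - l = -40342 - 1*(-27450091/39440438) = -40342 + 27450091/39440438 = -1591078699705/39440438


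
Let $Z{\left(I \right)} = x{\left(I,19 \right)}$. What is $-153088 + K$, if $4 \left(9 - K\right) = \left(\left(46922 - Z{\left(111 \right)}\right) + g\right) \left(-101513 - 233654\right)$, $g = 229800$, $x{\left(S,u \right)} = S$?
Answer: $\frac{92710266721}{4} \approx 2.3178 \cdot 10^{10}$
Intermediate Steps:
$Z{\left(I \right)} = I$
$K = \frac{92710879073}{4}$ ($K = 9 - \frac{\left(\left(46922 - 111\right) + 229800\right) \left(-101513 - 233654\right)}{4} = 9 - \frac{\left(\left(46922 - 111\right) + 229800\right) \left(-335167\right)}{4} = 9 - \frac{\left(46811 + 229800\right) \left(-335167\right)}{4} = 9 - \frac{276611 \left(-335167\right)}{4} = 9 - - \frac{92710879037}{4} = 9 + \frac{92710879037}{4} = \frac{92710879073}{4} \approx 2.3178 \cdot 10^{10}$)
$-153088 + K = -153088 + \frac{92710879073}{4} = \frac{92710266721}{4}$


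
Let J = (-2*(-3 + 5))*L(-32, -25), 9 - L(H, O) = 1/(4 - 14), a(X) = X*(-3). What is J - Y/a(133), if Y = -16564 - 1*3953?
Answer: -8343/95 ≈ -87.821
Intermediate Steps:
a(X) = -3*X
Y = -20517 (Y = -16564 - 3953 = -20517)
L(H, O) = 91/10 (L(H, O) = 9 - 1/(4 - 14) = 9 - 1/(-10) = 9 - 1*(-⅒) = 9 + ⅒ = 91/10)
J = -182/5 (J = -2*(-3 + 5)*(91/10) = -2*2*(91/10) = -4*91/10 = -182/5 ≈ -36.400)
J - Y/a(133) = -182/5 - (-20517)/((-3*133)) = -182/5 - (-20517)/(-399) = -182/5 - (-20517)*(-1)/399 = -182/5 - 1*977/19 = -182/5 - 977/19 = -8343/95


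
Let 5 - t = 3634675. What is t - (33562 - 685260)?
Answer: -2982972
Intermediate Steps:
t = -3634670 (t = 5 - 1*3634675 = 5 - 3634675 = -3634670)
t - (33562 - 685260) = -3634670 - (33562 - 685260) = -3634670 - 1*(-651698) = -3634670 + 651698 = -2982972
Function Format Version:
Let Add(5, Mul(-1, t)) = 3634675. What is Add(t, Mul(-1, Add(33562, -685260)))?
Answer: -2982972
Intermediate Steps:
t = -3634670 (t = Add(5, Mul(-1, 3634675)) = Add(5, -3634675) = -3634670)
Add(t, Mul(-1, Add(33562, -685260))) = Add(-3634670, Mul(-1, Add(33562, -685260))) = Add(-3634670, Mul(-1, -651698)) = Add(-3634670, 651698) = -2982972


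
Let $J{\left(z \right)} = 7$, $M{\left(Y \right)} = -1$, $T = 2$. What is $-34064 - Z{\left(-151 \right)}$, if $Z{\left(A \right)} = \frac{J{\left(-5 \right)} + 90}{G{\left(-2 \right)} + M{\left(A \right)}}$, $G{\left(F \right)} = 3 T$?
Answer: $- \frac{170417}{5} \approx -34083.0$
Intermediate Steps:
$G{\left(F \right)} = 6$ ($G{\left(F \right)} = 3 \cdot 2 = 6$)
$Z{\left(A \right)} = \frac{97}{5}$ ($Z{\left(A \right)} = \frac{7 + 90}{6 - 1} = \frac{97}{5}$)
$-34064 - Z{\left(-151 \right)} = -34064 - \frac{97}{5} = - \frac{170417}{5}$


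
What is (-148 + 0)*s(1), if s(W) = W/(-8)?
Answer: 37/2 ≈ 18.500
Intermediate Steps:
s(W) = -W/8 (s(W) = W*(-⅛) = -W/8)
(-148 + 0)*s(1) = (-148 + 0)*(-⅛*1) = -148*(-⅛) = 37/2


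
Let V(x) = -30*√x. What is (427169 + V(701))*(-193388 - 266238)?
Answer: -196337978794 + 13788780*√701 ≈ -1.9597e+11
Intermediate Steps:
(427169 + V(701))*(-193388 - 266238) = (427169 - 30*√701)*(-193388 - 266238) = (427169 - 30*√701)*(-459626) = -196337978794 + 13788780*√701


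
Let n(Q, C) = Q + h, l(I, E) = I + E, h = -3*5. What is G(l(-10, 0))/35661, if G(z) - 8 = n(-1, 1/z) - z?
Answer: 2/35661 ≈ 5.6084e-5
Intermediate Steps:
h = -15
l(I, E) = E + I
n(Q, C) = -15 + Q (n(Q, C) = Q - 15 = -15 + Q)
G(z) = -8 - z (G(z) = 8 + ((-15 - 1) - z) = 8 + (-16 - z) = -8 - z)
G(l(-10, 0))/35661 = (-8 - (0 - 10))/35661 = (-8 - 1*(-10))*(1/35661) = (-8 + 10)*(1/35661) = 2*(1/35661) = 2/35661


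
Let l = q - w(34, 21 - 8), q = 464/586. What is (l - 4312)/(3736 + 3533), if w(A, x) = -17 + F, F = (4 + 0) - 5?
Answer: -1257910/2129817 ≈ -0.59062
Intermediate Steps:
F = -1 (F = 4 - 5 = -1)
w(A, x) = -18 (w(A, x) = -17 - 1 = -18)
q = 232/293 (q = 464*(1/586) = 232/293 ≈ 0.79181)
l = 5506/293 (l = 232/293 - 1*(-18) = 232/293 + 18 = 5506/293 ≈ 18.792)
(l - 4312)/(3736 + 3533) = (5506/293 - 4312)/(3736 + 3533) = -1257910/293/7269 = -1257910/293*1/7269 = -1257910/2129817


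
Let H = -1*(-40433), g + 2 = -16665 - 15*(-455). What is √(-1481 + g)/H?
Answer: 13*I*√67/40433 ≈ 0.0026317*I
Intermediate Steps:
g = -9842 (g = -2 + (-16665 - 15*(-455)) = -2 + (-16665 - 1*(-6825)) = -2 + (-16665 + 6825) = -2 - 9840 = -9842)
H = 40433
√(-1481 + g)/H = √(-1481 - 9842)/40433 = √(-11323)*(1/40433) = (13*I*√67)*(1/40433) = 13*I*√67/40433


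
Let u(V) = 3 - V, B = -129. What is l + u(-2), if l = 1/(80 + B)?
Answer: 244/49 ≈ 4.9796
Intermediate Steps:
l = -1/49 (l = 1/(80 - 129) = 1/(-49) = -1/49 ≈ -0.020408)
l + u(-2) = -1/49 + (3 - 1*(-2)) = -1/49 + (3 + 2) = -1/49 + 5 = 244/49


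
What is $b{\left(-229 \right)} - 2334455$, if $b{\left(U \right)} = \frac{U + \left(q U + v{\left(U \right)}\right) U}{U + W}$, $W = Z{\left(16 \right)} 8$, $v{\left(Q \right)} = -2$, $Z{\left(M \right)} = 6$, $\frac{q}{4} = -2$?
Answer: $- \frac{422117056}{181} \approx -2.3321 \cdot 10^{6}$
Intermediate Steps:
$q = -8$ ($q = 4 \left(-2\right) = -8$)
$W = 48$ ($W = 6 \cdot 8 = 48$)
$b{\left(U \right)} = \frac{U + U \left(-2 - 8 U\right)}{48 + U}$ ($b{\left(U \right)} = \frac{U + \left(- 8 U - 2\right) U}{U + 48} = \frac{U + \left(-2 - 8 U\right) U}{48 + U} = \frac{U + U \left(-2 - 8 U\right)}{48 + U}$)
$b{\left(-229 \right)} - 2334455 = - \frac{229 \left(-1 - -1832\right)}{48 - 229} - 2334455 = - \frac{229 \left(-1 + 1832\right)}{-181} - 2334455 = \left(-229\right) \left(- \frac{1}{181}\right) 1831 - 2334455 = \frac{419299}{181} - 2334455 = - \frac{422117056}{181}$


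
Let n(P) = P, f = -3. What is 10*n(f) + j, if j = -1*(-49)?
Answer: 19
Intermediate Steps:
j = 49
10*n(f) + j = 10*(-3) + 49 = -30 + 49 = 19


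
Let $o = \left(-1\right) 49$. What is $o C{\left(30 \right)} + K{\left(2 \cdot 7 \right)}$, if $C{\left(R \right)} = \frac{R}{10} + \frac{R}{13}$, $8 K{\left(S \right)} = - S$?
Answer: $- \frac{13615}{52} \approx -261.83$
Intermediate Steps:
$K{\left(S \right)} = - \frac{S}{8}$ ($K{\left(S \right)} = \frac{\left(-1\right) S}{8} = - \frac{S}{8}$)
$o = -49$
$C{\left(R \right)} = \frac{23 R}{130}$ ($C{\left(R \right)} = R \frac{1}{10} + R \frac{1}{13} = \frac{R}{10} + \frac{R}{13} = \frac{23 R}{130}$)
$o C{\left(30 \right)} + K{\left(2 \cdot 7 \right)} = - 49 \cdot \frac{23}{130} \cdot 30 - \frac{2 \cdot 7}{8} = \left(-49\right) \frac{69}{13} - \frac{7}{4} = - \frac{3381}{13} - \frac{7}{4} = - \frac{13615}{52}$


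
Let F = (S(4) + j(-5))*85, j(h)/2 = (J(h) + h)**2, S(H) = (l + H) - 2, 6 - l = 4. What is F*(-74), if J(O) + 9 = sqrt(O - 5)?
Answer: -2365040 + 352240*I*sqrt(10) ≈ -2.365e+6 + 1.1139e+6*I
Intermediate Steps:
l = 2 (l = 6 - 1*4 = 6 - 4 = 2)
S(H) = H (S(H) = (2 + H) - 2 = H)
J(O) = -9 + sqrt(-5 + O) (J(O) = -9 + sqrt(O - 5) = -9 + sqrt(-5 + O))
j(h) = 2*(-9 + h + sqrt(-5 + h))**2 (j(h) = 2*((-9 + sqrt(-5 + h)) + h)**2 = 2*(-9 + h + sqrt(-5 + h))**2)
F = 340 + 170*(-14 + I*sqrt(10))**2 (F = (4 + 2*(-9 - 5 + sqrt(-5 - 5))**2)*85 = (4 + 2*(-9 - 5 + sqrt(-10))**2)*85 = (4 + 2*(-9 - 5 + I*sqrt(10))**2)*85 = (4 + 2*(-14 + I*sqrt(10))**2)*85 = 340 + 170*(-14 + I*sqrt(10))**2 ≈ 31960.0 - 15052.0*I)
F*(-74) = (31960 - 4760*I*sqrt(10))*(-74) = -2365040 + 352240*I*sqrt(10)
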